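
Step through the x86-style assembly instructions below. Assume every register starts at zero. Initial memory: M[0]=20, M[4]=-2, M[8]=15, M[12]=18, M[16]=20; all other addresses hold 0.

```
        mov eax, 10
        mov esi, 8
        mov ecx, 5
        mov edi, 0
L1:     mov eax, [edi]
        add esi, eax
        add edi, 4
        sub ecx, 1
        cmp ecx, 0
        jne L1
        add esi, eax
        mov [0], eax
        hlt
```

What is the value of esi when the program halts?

99

mov eax, 10 → eax=10
mov esi, 8 → esi=8
mov ecx, 5 → ecx=5
mov edi, 0 → edi=0
mov eax, [edi] → eax=M[0]=20
add esi, eax → esi=8+20=28
add edi, 4 → edi=0+4=4
sub ecx, 1 → ecx=5-1=4
cmp ecx, 0  (cmp 4,0)
jne L1: taken
mov eax, [edi] → eax=M[4]=-2
add esi, eax → esi=28+(-2)=26
add edi, 4 → edi=4+4=8
sub ecx, 1 → ecx=4-1=3
cmp ecx, 0  (cmp 3,0)
jne L1: taken
mov eax, [edi] → eax=M[8]=15
add esi, eax → esi=26+15=41
add edi, 4 → edi=8+4=12
sub ecx, 1 → ecx=3-1=2
cmp ecx, 0  (cmp 2,0)
jne L1: taken
mov eax, [edi] → eax=M[12]=18
add esi, eax → esi=41+18=59
add edi, 4 → edi=12+4=16
sub ecx, 1 → ecx=2-1=1
cmp ecx, 0  (cmp 1,0)
jne L1: taken
mov eax, [edi] → eax=M[16]=20
add esi, eax → esi=59+20=79
add edi, 4 → edi=16+4=20
sub ecx, 1 → ecx=1-1=0
cmp ecx, 0  (cmp 0,0)
jne L1: not taken
add esi, eax → esi=79+20=99
mov [0], eax → M[0]=20
halt.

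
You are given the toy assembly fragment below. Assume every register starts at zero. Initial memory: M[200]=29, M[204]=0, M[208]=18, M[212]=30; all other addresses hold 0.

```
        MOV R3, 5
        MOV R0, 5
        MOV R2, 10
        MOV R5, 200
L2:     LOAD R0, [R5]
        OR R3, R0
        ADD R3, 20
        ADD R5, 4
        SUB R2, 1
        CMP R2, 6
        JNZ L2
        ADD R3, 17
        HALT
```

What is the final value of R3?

164

MOV R3, 5 → R3=5
MOV R0, 5 → R0=5
MOV R2, 10 → R2=10
MOV R5, 200 → R5=200
LOAD R0, [R5] → R0=M[200]=29
OR R3, R0 → R3=5|29=29
ADD R3, 20 → R3=29+20=49
ADD R5, 4 → R5=200+4=204
SUB R2, 1 → R2=10-1=9
CMP R2, 6  (cmp 9,6)
JNZ L2: taken
LOAD R0, [R5] → R0=M[204]=0
OR R3, R0 → R3=49|0=49
ADD R3, 20 → R3=49+20=69
ADD R5, 4 → R5=204+4=208
SUB R2, 1 → R2=9-1=8
CMP R2, 6  (cmp 8,6)
JNZ L2: taken
LOAD R0, [R5] → R0=M[208]=18
OR R3, R0 → R3=69|18=87
ADD R3, 20 → R3=87+20=107
ADD R5, 4 → R5=208+4=212
SUB R2, 1 → R2=8-1=7
CMP R2, 6  (cmp 7,6)
JNZ L2: taken
LOAD R0, [R5] → R0=M[212]=30
OR R3, R0 → R3=107|30=127
ADD R3, 20 → R3=127+20=147
ADD R5, 4 → R5=212+4=216
SUB R2, 1 → R2=7-1=6
CMP R2, 6  (cmp 6,6)
JNZ L2: not taken
ADD R3, 17 → R3=147+17=164
halt.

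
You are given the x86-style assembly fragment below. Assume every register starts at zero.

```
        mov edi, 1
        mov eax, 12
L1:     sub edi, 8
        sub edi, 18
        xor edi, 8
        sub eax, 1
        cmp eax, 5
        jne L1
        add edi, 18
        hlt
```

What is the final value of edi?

mov edi, 1 → edi=1
mov eax, 12 → eax=12
sub edi, 8 → edi=1-8=-7
sub edi, 18 → edi=(-7)-18=-25
xor edi, 8 → edi=(-25)^8=-17
sub eax, 1 → eax=12-1=11
cmp eax, 5  (cmp 11,5)
jne L1: taken
sub edi, 8 → edi=(-17)-8=-25
sub edi, 18 → edi=(-25)-18=-43
xor edi, 8 → edi=(-43)^8=-35
sub eax, 1 → eax=11-1=10
cmp eax, 5  (cmp 10,5)
jne L1: taken
sub edi, 8 → edi=(-35)-8=-43
sub edi, 18 → edi=(-43)-18=-61
xor edi, 8 → edi=(-61)^8=-53
sub eax, 1 → eax=10-1=9
cmp eax, 5  (cmp 9,5)
jne L1: taken
sub edi, 8 → edi=(-53)-8=-61
sub edi, 18 → edi=(-61)-18=-79
xor edi, 8 → edi=(-79)^8=-71
sub eax, 1 → eax=9-1=8
cmp eax, 5  (cmp 8,5)
jne L1: taken
sub edi, 8 → edi=(-71)-8=-79
sub edi, 18 → edi=(-79)-18=-97
xor edi, 8 → edi=(-97)^8=-105
sub eax, 1 → eax=8-1=7
cmp eax, 5  (cmp 7,5)
jne L1: taken
sub edi, 8 → edi=(-105)-8=-113
sub edi, 18 → edi=(-113)-18=-131
xor edi, 8 → edi=(-131)^8=-139
sub eax, 1 → eax=7-1=6
cmp eax, 5  (cmp 6,5)
jne L1: taken
sub edi, 8 → edi=(-139)-8=-147
sub edi, 18 → edi=(-147)-18=-165
xor edi, 8 → edi=(-165)^8=-173
sub eax, 1 → eax=6-1=5
cmp eax, 5  (cmp 5,5)
jne L1: not taken
add edi, 18 → edi=(-173)+18=-155
halt.

-155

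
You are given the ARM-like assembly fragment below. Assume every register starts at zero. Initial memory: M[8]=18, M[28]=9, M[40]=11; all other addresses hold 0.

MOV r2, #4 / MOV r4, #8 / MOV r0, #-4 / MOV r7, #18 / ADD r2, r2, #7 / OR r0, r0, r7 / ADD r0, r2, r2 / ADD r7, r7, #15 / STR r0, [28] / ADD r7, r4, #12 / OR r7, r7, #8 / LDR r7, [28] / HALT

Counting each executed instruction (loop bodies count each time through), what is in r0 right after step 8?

after MOV r2, #4: r2=4
after MOV r4, #8: r4=8
after MOV r0, #-4: r0=-4
after MOV r7, #18: r7=18
after ADD r2, r2, #7: r2=4+7=11
after OR r0, r0, r7: r0=(-4)|18=-2
after ADD r0, r2, r2: r0=11+11=22
after ADD r7, r7, #15: r7=18+15=33
After step 8: r0 = 22.

22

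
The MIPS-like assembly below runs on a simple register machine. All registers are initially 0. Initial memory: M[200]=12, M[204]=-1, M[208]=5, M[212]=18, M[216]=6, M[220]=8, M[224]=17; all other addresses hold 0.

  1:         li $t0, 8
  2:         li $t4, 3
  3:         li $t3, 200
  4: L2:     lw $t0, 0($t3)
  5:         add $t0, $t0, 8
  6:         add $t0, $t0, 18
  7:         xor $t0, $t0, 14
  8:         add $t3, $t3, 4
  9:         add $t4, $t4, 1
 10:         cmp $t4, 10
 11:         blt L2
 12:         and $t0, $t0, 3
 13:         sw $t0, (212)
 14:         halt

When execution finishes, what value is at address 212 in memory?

1

after li $t0, 8: $t0=8
after li $t4, 3: $t4=3
after li $t3, 200: $t3=200
after lw $t0, 0($t3): $t0=M[200]=12
after add $t0, $t0, 8: $t0=12+8=20
after add $t0, $t0, 18: $t0=20+18=38
after xor $t0, $t0, 14: $t0=38^14=40
after add $t3, $t3, 4: $t3=200+4=204
after add $t4, $t4, 1: $t4=3+1=4
cmp $t4, 10  (cmp 4,10)
blt L2: taken
after lw $t0, 0($t3): $t0=M[204]=-1
after add $t0, $t0, 8: $t0=(-1)+8=7
after add $t0, $t0, 18: $t0=7+18=25
after xor $t0, $t0, 14: $t0=25^14=23
after add $t3, $t3, 4: $t3=204+4=208
after add $t4, $t4, 1: $t4=4+1=5
cmp $t4, 10  (cmp 5,10)
blt L2: taken
after lw $t0, 0($t3): $t0=M[208]=5
after add $t0, $t0, 8: $t0=5+8=13
after add $t0, $t0, 18: $t0=13+18=31
after xor $t0, $t0, 14: $t0=31^14=17
after add $t3, $t3, 4: $t3=208+4=212
after add $t4, $t4, 1: $t4=5+1=6
cmp $t4, 10  (cmp 6,10)
blt L2: taken
after lw $t0, 0($t3): $t0=M[212]=18
after add $t0, $t0, 8: $t0=18+8=26
after add $t0, $t0, 18: $t0=26+18=44
after xor $t0, $t0, 14: $t0=44^14=34
after add $t3, $t3, 4: $t3=212+4=216
after add $t4, $t4, 1: $t4=6+1=7
cmp $t4, 10  (cmp 7,10)
blt L2: taken
after lw $t0, 0($t3): $t0=M[216]=6
after add $t0, $t0, 8: $t0=6+8=14
after add $t0, $t0, 18: $t0=14+18=32
after xor $t0, $t0, 14: $t0=32^14=46
after add $t3, $t3, 4: $t3=216+4=220
after add $t4, $t4, 1: $t4=7+1=8
cmp $t4, 10  (cmp 8,10)
blt L2: taken
after lw $t0, 0($t3): $t0=M[220]=8
after add $t0, $t0, 8: $t0=8+8=16
after add $t0, $t0, 18: $t0=16+18=34
after xor $t0, $t0, 14: $t0=34^14=44
after add $t3, $t3, 4: $t3=220+4=224
after add $t4, $t4, 1: $t4=8+1=9
cmp $t4, 10  (cmp 9,10)
blt L2: taken
after lw $t0, 0($t3): $t0=M[224]=17
after add $t0, $t0, 8: $t0=17+8=25
after add $t0, $t0, 18: $t0=25+18=43
after xor $t0, $t0, 14: $t0=43^14=37
after add $t3, $t3, 4: $t3=224+4=228
after add $t4, $t4, 1: $t4=9+1=10
cmp $t4, 10  (cmp 10,10)
blt L2: not taken
after and $t0, $t0, 3: $t0=37&3=1
sw $t0, (212) → M[212]=1
halt.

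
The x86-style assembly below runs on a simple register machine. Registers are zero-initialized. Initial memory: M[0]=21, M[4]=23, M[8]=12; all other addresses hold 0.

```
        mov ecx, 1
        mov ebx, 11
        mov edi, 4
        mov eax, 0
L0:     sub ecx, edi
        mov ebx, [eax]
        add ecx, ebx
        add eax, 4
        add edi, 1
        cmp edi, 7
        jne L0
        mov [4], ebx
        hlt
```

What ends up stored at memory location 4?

12

after mov ecx, 1: ecx=1
after mov ebx, 11: ebx=11
after mov edi, 4: edi=4
after mov eax, 0: eax=0
after sub ecx, edi: ecx=1-4=-3
after mov ebx, [eax]: ebx=M[0]=21
after add ecx, ebx: ecx=(-3)+21=18
after add eax, 4: eax=0+4=4
after add edi, 1: edi=4+1=5
cmp edi, 7  (cmp 5,7)
jne L0: taken
after sub ecx, edi: ecx=18-5=13
after mov ebx, [eax]: ebx=M[4]=23
after add ecx, ebx: ecx=13+23=36
after add eax, 4: eax=4+4=8
after add edi, 1: edi=5+1=6
cmp edi, 7  (cmp 6,7)
jne L0: taken
after sub ecx, edi: ecx=36-6=30
after mov ebx, [eax]: ebx=M[8]=12
after add ecx, ebx: ecx=30+12=42
after add eax, 4: eax=8+4=12
after add edi, 1: edi=6+1=7
cmp edi, 7  (cmp 7,7)
jne L0: not taken
mov [4], ebx → M[4]=12
halt.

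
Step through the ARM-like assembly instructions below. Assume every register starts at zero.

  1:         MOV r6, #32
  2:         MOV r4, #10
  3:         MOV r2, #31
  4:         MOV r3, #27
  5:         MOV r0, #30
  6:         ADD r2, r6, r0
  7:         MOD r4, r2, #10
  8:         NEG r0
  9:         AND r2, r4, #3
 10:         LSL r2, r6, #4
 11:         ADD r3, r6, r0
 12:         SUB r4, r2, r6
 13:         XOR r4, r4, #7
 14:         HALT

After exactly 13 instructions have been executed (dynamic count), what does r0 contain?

-30

MOV r6, #32 → r6=32
MOV r4, #10 → r4=10
MOV r2, #31 → r2=31
MOV r3, #27 → r3=27
MOV r0, #30 → r0=30
ADD r2, r6, r0 → r2=32+30=62
MOD r4, r2, #10 → r4=62%10=2
NEG r0 → r0=-(30)=-30
AND r2, r4, #3 → r2=2&3=2
LSL r2, r6, #4 → r2=32<<4=512
ADD r3, r6, r0 → r3=32+(-30)=2
SUB r4, r2, r6 → r4=512-32=480
XOR r4, r4, #7 → r4=480^7=487
After step 13: r0 = -30.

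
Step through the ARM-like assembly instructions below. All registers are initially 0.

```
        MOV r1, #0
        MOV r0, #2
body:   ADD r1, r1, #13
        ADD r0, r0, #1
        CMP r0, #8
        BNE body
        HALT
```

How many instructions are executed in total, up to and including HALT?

27

after MOV r1, #0: r1=0
after MOV r0, #2: r0=2
after ADD r1, r1, #13: r1=0+13=13
after ADD r0, r0, #1: r0=2+1=3
CMP r0, #8  (cmp 3,8)
BNE body: taken
after ADD r1, r1, #13: r1=13+13=26
after ADD r0, r0, #1: r0=3+1=4
CMP r0, #8  (cmp 4,8)
BNE body: taken
after ADD r1, r1, #13: r1=26+13=39
after ADD r0, r0, #1: r0=4+1=5
CMP r0, #8  (cmp 5,8)
BNE body: taken
after ADD r1, r1, #13: r1=39+13=52
after ADD r0, r0, #1: r0=5+1=6
CMP r0, #8  (cmp 6,8)
BNE body: taken
after ADD r1, r1, #13: r1=52+13=65
after ADD r0, r0, #1: r0=6+1=7
CMP r0, #8  (cmp 7,8)
BNE body: taken
after ADD r1, r1, #13: r1=65+13=78
after ADD r0, r0, #1: r0=7+1=8
CMP r0, #8  (cmp 8,8)
BNE body: not taken
halt.
Total executed instructions: 27.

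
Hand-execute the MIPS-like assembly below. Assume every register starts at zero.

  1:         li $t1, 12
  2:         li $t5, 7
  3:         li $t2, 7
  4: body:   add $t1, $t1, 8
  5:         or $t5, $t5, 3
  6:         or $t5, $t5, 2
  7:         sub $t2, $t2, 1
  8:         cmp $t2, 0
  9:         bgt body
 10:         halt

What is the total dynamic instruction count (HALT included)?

46

after li $t1, 12: $t1=12
after li $t5, 7: $t5=7
after li $t2, 7: $t2=7
after add $t1, $t1, 8: $t1=12+8=20
after or $t5, $t5, 3: $t5=7|3=7
after or $t5, $t5, 2: $t5=7|2=7
after sub $t2, $t2, 1: $t2=7-1=6
cmp $t2, 0  (cmp 6,0)
bgt body: taken
after add $t1, $t1, 8: $t1=20+8=28
after or $t5, $t5, 3: $t5=7|3=7
after or $t5, $t5, 2: $t5=7|2=7
after sub $t2, $t2, 1: $t2=6-1=5
cmp $t2, 0  (cmp 5,0)
bgt body: taken
after add $t1, $t1, 8: $t1=28+8=36
after or $t5, $t5, 3: $t5=7|3=7
after or $t5, $t5, 2: $t5=7|2=7
after sub $t2, $t2, 1: $t2=5-1=4
cmp $t2, 0  (cmp 4,0)
bgt body: taken
after add $t1, $t1, 8: $t1=36+8=44
after or $t5, $t5, 3: $t5=7|3=7
after or $t5, $t5, 2: $t5=7|2=7
after sub $t2, $t2, 1: $t2=4-1=3
cmp $t2, 0  (cmp 3,0)
bgt body: taken
after add $t1, $t1, 8: $t1=44+8=52
after or $t5, $t5, 3: $t5=7|3=7
after or $t5, $t5, 2: $t5=7|2=7
after sub $t2, $t2, 1: $t2=3-1=2
cmp $t2, 0  (cmp 2,0)
bgt body: taken
after add $t1, $t1, 8: $t1=52+8=60
after or $t5, $t5, 3: $t5=7|3=7
after or $t5, $t5, 2: $t5=7|2=7
after sub $t2, $t2, 1: $t2=2-1=1
cmp $t2, 0  (cmp 1,0)
bgt body: taken
after add $t1, $t1, 8: $t1=60+8=68
after or $t5, $t5, 3: $t5=7|3=7
after or $t5, $t5, 2: $t5=7|2=7
after sub $t2, $t2, 1: $t2=1-1=0
cmp $t2, 0  (cmp 0,0)
bgt body: not taken
halt.
Total executed instructions: 46.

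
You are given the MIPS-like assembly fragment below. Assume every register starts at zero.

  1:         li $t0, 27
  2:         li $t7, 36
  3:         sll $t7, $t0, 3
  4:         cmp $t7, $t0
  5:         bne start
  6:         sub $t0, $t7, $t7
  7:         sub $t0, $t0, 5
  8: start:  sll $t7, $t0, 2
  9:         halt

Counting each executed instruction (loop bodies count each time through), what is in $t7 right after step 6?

108

li $t0, 27 → $t0=27
li $t7, 36 → $t7=36
sll $t7, $t0, 3 → $t7=27<<3=216
cmp $t7, $t0  (cmp 216,27)
bne start: taken
sll $t7, $t0, 2 → $t7=27<<2=108
After step 6: $t7 = 108.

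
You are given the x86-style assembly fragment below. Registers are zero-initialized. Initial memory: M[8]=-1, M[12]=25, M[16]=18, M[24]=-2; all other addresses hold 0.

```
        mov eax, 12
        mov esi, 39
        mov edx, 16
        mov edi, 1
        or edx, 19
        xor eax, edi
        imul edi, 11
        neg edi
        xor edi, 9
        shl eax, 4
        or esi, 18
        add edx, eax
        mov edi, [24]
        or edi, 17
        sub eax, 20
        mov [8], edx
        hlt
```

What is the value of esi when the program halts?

55

eax=12
esi=39
edx=16
edi=1
edx=16|19=19
eax=12^1=13
edi=1*11=11
edi=-(11)=-11
edi=(-11)^9=-4
eax=13<<4=208
esi=39|18=55
edx=19+208=227
edi=M[24]=-2
edi=(-2)|17=-1
eax=208-20=188
mov [8], edx → M[8]=227
halt.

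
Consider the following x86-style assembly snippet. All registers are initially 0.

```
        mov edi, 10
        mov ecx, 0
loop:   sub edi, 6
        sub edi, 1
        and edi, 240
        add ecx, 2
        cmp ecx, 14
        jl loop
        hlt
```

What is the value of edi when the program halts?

after mov edi, 10: edi=10
after mov ecx, 0: ecx=0
after sub edi, 6: edi=10-6=4
after sub edi, 1: edi=4-1=3
after and edi, 240: edi=3&240=0
after add ecx, 2: ecx=0+2=2
cmp ecx, 14  (cmp 2,14)
jl loop: taken
after sub edi, 6: edi=0-6=-6
after sub edi, 1: edi=(-6)-1=-7
after and edi, 240: edi=(-7)&240=240
after add ecx, 2: ecx=2+2=4
cmp ecx, 14  (cmp 4,14)
jl loop: taken
after sub edi, 6: edi=240-6=234
after sub edi, 1: edi=234-1=233
after and edi, 240: edi=233&240=224
after add ecx, 2: ecx=4+2=6
cmp ecx, 14  (cmp 6,14)
jl loop: taken
after sub edi, 6: edi=224-6=218
after sub edi, 1: edi=218-1=217
after and edi, 240: edi=217&240=208
after add ecx, 2: ecx=6+2=8
cmp ecx, 14  (cmp 8,14)
jl loop: taken
after sub edi, 6: edi=208-6=202
after sub edi, 1: edi=202-1=201
after and edi, 240: edi=201&240=192
after add ecx, 2: ecx=8+2=10
cmp ecx, 14  (cmp 10,14)
jl loop: taken
after sub edi, 6: edi=192-6=186
after sub edi, 1: edi=186-1=185
after and edi, 240: edi=185&240=176
after add ecx, 2: ecx=10+2=12
cmp ecx, 14  (cmp 12,14)
jl loop: taken
after sub edi, 6: edi=176-6=170
after sub edi, 1: edi=170-1=169
after and edi, 240: edi=169&240=160
after add ecx, 2: ecx=12+2=14
cmp ecx, 14  (cmp 14,14)
jl loop: not taken
halt.

160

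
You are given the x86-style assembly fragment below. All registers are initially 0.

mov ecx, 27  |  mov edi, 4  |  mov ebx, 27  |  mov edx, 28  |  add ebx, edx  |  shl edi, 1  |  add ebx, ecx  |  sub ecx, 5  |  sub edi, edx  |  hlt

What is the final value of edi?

-20

mov ecx, 27 → ecx=27
mov edi, 4 → edi=4
mov ebx, 27 → ebx=27
mov edx, 28 → edx=28
add ebx, edx → ebx=27+28=55
shl edi, 1 → edi=4<<1=8
add ebx, ecx → ebx=55+27=82
sub ecx, 5 → ecx=27-5=22
sub edi, edx → edi=8-28=-20
halt.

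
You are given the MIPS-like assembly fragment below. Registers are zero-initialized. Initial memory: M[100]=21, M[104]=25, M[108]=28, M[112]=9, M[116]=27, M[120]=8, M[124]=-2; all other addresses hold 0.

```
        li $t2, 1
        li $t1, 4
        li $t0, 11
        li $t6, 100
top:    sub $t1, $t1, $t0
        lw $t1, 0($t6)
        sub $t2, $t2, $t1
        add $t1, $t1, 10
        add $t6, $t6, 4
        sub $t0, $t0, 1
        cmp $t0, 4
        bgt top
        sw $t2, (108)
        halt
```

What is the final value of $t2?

$t2=1
$t1=4
$t0=11
$t6=100
$t1=4-11=-7
$t1=M[100]=21
$t2=1-21=-20
$t1=21+10=31
$t6=100+4=104
$t0=11-1=10
cmp $t0, 4  (cmp 10,4)
bgt top: taken
$t1=31-10=21
$t1=M[104]=25
$t2=(-20)-25=-45
$t1=25+10=35
$t6=104+4=108
$t0=10-1=9
cmp $t0, 4  (cmp 9,4)
bgt top: taken
$t1=35-9=26
$t1=M[108]=28
$t2=(-45)-28=-73
$t1=28+10=38
$t6=108+4=112
$t0=9-1=8
cmp $t0, 4  (cmp 8,4)
bgt top: taken
$t1=38-8=30
$t1=M[112]=9
$t2=(-73)-9=-82
$t1=9+10=19
$t6=112+4=116
$t0=8-1=7
cmp $t0, 4  (cmp 7,4)
bgt top: taken
$t1=19-7=12
$t1=M[116]=27
$t2=(-82)-27=-109
$t1=27+10=37
$t6=116+4=120
$t0=7-1=6
cmp $t0, 4  (cmp 6,4)
bgt top: taken
$t1=37-6=31
$t1=M[120]=8
$t2=(-109)-8=-117
$t1=8+10=18
$t6=120+4=124
$t0=6-1=5
cmp $t0, 4  (cmp 5,4)
bgt top: taken
$t1=18-5=13
$t1=M[124]=-2
$t2=(-117)-(-2)=-115
$t1=(-2)+10=8
$t6=124+4=128
$t0=5-1=4
cmp $t0, 4  (cmp 4,4)
bgt top: not taken
sw $t2, (108) → M[108]=-115
halt.

-115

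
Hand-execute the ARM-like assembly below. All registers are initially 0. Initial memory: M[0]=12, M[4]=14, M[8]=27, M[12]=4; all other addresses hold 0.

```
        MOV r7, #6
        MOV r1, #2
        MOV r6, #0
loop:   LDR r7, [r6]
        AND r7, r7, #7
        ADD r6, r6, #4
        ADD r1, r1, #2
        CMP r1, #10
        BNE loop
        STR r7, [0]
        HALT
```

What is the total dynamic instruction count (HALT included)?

29

after MOV r7, #6: r7=6
after MOV r1, #2: r1=2
after MOV r6, #0: r6=0
after LDR r7, [r6]: r7=M[0]=12
after AND r7, r7, #7: r7=12&7=4
after ADD r6, r6, #4: r6=0+4=4
after ADD r1, r1, #2: r1=2+2=4
CMP r1, #10  (cmp 4,10)
BNE loop: taken
after LDR r7, [r6]: r7=M[4]=14
after AND r7, r7, #7: r7=14&7=6
after ADD r6, r6, #4: r6=4+4=8
after ADD r1, r1, #2: r1=4+2=6
CMP r1, #10  (cmp 6,10)
BNE loop: taken
after LDR r7, [r6]: r7=M[8]=27
after AND r7, r7, #7: r7=27&7=3
after ADD r6, r6, #4: r6=8+4=12
after ADD r1, r1, #2: r1=6+2=8
CMP r1, #10  (cmp 8,10)
BNE loop: taken
after LDR r7, [r6]: r7=M[12]=4
after AND r7, r7, #7: r7=4&7=4
after ADD r6, r6, #4: r6=12+4=16
after ADD r1, r1, #2: r1=8+2=10
CMP r1, #10  (cmp 10,10)
BNE loop: not taken
STR r7, [0] → M[0]=4
halt.
Total executed instructions: 29.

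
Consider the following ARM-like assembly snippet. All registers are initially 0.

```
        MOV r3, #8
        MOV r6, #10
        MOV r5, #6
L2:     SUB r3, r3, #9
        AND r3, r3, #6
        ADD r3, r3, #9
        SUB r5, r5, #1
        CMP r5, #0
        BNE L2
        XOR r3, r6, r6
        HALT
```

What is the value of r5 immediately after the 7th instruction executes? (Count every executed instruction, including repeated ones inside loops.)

MOV r3, #8 → r3=8
MOV r6, #10 → r6=10
MOV r5, #6 → r5=6
SUB r3, r3, #9 → r3=8-9=-1
AND r3, r3, #6 → r3=(-1)&6=6
ADD r3, r3, #9 → r3=6+9=15
SUB r5, r5, #1 → r5=6-1=5
After step 7: r5 = 5.

5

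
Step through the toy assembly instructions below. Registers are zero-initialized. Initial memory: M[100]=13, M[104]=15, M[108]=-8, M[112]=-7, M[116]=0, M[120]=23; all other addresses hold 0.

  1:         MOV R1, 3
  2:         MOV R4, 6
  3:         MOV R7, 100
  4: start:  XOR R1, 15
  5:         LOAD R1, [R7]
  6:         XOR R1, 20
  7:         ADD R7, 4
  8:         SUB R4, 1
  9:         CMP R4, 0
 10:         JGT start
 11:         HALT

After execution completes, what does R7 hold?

after MOV R1, 3: R1=3
after MOV R4, 6: R4=6
after MOV R7, 100: R7=100
after XOR R1, 15: R1=3^15=12
after LOAD R1, [R7]: R1=M[100]=13
after XOR R1, 20: R1=13^20=25
after ADD R7, 4: R7=100+4=104
after SUB R4, 1: R4=6-1=5
CMP R4, 0  (cmp 5,0)
JGT start: taken
after XOR R1, 15: R1=25^15=22
after LOAD R1, [R7]: R1=M[104]=15
after XOR R1, 20: R1=15^20=27
after ADD R7, 4: R7=104+4=108
after SUB R4, 1: R4=5-1=4
CMP R4, 0  (cmp 4,0)
JGT start: taken
after XOR R1, 15: R1=27^15=20
after LOAD R1, [R7]: R1=M[108]=-8
after XOR R1, 20: R1=(-8)^20=-20
after ADD R7, 4: R7=108+4=112
after SUB R4, 1: R4=4-1=3
CMP R4, 0  (cmp 3,0)
JGT start: taken
after XOR R1, 15: R1=(-20)^15=-29
after LOAD R1, [R7]: R1=M[112]=-7
after XOR R1, 20: R1=(-7)^20=-19
after ADD R7, 4: R7=112+4=116
after SUB R4, 1: R4=3-1=2
CMP R4, 0  (cmp 2,0)
JGT start: taken
after XOR R1, 15: R1=(-19)^15=-30
after LOAD R1, [R7]: R1=M[116]=0
after XOR R1, 20: R1=0^20=20
after ADD R7, 4: R7=116+4=120
after SUB R4, 1: R4=2-1=1
CMP R4, 0  (cmp 1,0)
JGT start: taken
after XOR R1, 15: R1=20^15=27
after LOAD R1, [R7]: R1=M[120]=23
after XOR R1, 20: R1=23^20=3
after ADD R7, 4: R7=120+4=124
after SUB R4, 1: R4=1-1=0
CMP R4, 0  (cmp 0,0)
JGT start: not taken
halt.

124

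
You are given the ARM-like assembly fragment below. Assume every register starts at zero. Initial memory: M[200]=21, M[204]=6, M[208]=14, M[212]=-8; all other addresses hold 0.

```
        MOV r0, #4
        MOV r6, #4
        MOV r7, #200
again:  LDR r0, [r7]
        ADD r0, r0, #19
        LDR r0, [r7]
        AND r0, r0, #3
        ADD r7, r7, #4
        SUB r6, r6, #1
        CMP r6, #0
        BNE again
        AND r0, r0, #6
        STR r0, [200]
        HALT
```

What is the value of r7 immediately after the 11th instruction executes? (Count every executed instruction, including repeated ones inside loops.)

204

MOV r0, #4 → r0=4
MOV r6, #4 → r6=4
MOV r7, #200 → r7=200
LDR r0, [r7] → r0=M[200]=21
ADD r0, r0, #19 → r0=21+19=40
LDR r0, [r7] → r0=M[200]=21
AND r0, r0, #3 → r0=21&3=1
ADD r7, r7, #4 → r7=200+4=204
SUB r6, r6, #1 → r6=4-1=3
CMP r6, #0  (cmp 3,0)
BNE again: taken
After step 11: r7 = 204.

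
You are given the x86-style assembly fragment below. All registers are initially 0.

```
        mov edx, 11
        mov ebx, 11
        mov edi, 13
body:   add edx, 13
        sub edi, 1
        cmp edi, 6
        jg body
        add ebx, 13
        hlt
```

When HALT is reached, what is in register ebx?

after mov edx, 11: edx=11
after mov ebx, 11: ebx=11
after mov edi, 13: edi=13
after add edx, 13: edx=11+13=24
after sub edi, 1: edi=13-1=12
cmp edi, 6  (cmp 12,6)
jg body: taken
after add edx, 13: edx=24+13=37
after sub edi, 1: edi=12-1=11
cmp edi, 6  (cmp 11,6)
jg body: taken
after add edx, 13: edx=37+13=50
after sub edi, 1: edi=11-1=10
cmp edi, 6  (cmp 10,6)
jg body: taken
after add edx, 13: edx=50+13=63
after sub edi, 1: edi=10-1=9
cmp edi, 6  (cmp 9,6)
jg body: taken
after add edx, 13: edx=63+13=76
after sub edi, 1: edi=9-1=8
cmp edi, 6  (cmp 8,6)
jg body: taken
after add edx, 13: edx=76+13=89
after sub edi, 1: edi=8-1=7
cmp edi, 6  (cmp 7,6)
jg body: taken
after add edx, 13: edx=89+13=102
after sub edi, 1: edi=7-1=6
cmp edi, 6  (cmp 6,6)
jg body: not taken
after add ebx, 13: ebx=11+13=24
halt.

24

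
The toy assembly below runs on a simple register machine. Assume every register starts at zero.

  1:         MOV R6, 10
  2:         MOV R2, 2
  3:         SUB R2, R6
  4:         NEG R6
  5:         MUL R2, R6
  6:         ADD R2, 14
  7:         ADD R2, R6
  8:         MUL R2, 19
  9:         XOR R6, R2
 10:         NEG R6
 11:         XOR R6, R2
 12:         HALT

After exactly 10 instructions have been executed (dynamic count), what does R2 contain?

1596

R6=10
R2=2
R2=2-10=-8
R6=-(10)=-10
R2=(-8)*(-10)=80
R2=80+14=94
R2=94+(-10)=84
R2=84*19=1596
R6=(-10)^1596=-1590
R6=-(-1590)=1590
After step 10: R2 = 1596.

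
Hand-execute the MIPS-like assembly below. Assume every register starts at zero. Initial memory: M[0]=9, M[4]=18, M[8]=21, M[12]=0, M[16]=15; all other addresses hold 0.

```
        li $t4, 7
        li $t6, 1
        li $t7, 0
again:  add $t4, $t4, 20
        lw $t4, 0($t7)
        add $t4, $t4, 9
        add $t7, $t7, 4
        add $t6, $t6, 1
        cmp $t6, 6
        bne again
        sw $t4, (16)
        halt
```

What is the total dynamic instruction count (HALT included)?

$t4=7
$t6=1
$t7=0
$t4=7+20=27
$t4=M[0]=9
$t4=9+9=18
$t7=0+4=4
$t6=1+1=2
cmp $t6, 6  (cmp 2,6)
bne again: taken
$t4=18+20=38
$t4=M[4]=18
$t4=18+9=27
$t7=4+4=8
$t6=2+1=3
cmp $t6, 6  (cmp 3,6)
bne again: taken
$t4=27+20=47
$t4=M[8]=21
$t4=21+9=30
$t7=8+4=12
$t6=3+1=4
cmp $t6, 6  (cmp 4,6)
bne again: taken
$t4=30+20=50
$t4=M[12]=0
$t4=0+9=9
$t7=12+4=16
$t6=4+1=5
cmp $t6, 6  (cmp 5,6)
bne again: taken
$t4=9+20=29
$t4=M[16]=15
$t4=15+9=24
$t7=16+4=20
$t6=5+1=6
cmp $t6, 6  (cmp 6,6)
bne again: not taken
sw $t4, (16) → M[16]=24
halt.
Total executed instructions: 40.

40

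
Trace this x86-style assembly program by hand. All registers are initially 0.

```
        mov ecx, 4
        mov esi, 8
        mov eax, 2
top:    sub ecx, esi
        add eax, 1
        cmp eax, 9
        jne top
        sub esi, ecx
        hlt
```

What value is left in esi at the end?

60

mov ecx, 4 → ecx=4
mov esi, 8 → esi=8
mov eax, 2 → eax=2
sub ecx, esi → ecx=4-8=-4
add eax, 1 → eax=2+1=3
cmp eax, 9  (cmp 3,9)
jne top: taken
sub ecx, esi → ecx=(-4)-8=-12
add eax, 1 → eax=3+1=4
cmp eax, 9  (cmp 4,9)
jne top: taken
sub ecx, esi → ecx=(-12)-8=-20
add eax, 1 → eax=4+1=5
cmp eax, 9  (cmp 5,9)
jne top: taken
sub ecx, esi → ecx=(-20)-8=-28
add eax, 1 → eax=5+1=6
cmp eax, 9  (cmp 6,9)
jne top: taken
sub ecx, esi → ecx=(-28)-8=-36
add eax, 1 → eax=6+1=7
cmp eax, 9  (cmp 7,9)
jne top: taken
sub ecx, esi → ecx=(-36)-8=-44
add eax, 1 → eax=7+1=8
cmp eax, 9  (cmp 8,9)
jne top: taken
sub ecx, esi → ecx=(-44)-8=-52
add eax, 1 → eax=8+1=9
cmp eax, 9  (cmp 9,9)
jne top: not taken
sub esi, ecx → esi=8-(-52)=60
halt.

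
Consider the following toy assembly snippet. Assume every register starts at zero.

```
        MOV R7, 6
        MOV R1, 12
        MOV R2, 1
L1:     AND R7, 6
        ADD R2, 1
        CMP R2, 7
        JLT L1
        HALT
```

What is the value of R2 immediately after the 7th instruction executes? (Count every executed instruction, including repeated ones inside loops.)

MOV R7, 6 → R7=6
MOV R1, 12 → R1=12
MOV R2, 1 → R2=1
AND R7, 6 → R7=6&6=6
ADD R2, 1 → R2=1+1=2
CMP R2, 7  (cmp 2,7)
JLT L1: taken
After step 7: R2 = 2.

2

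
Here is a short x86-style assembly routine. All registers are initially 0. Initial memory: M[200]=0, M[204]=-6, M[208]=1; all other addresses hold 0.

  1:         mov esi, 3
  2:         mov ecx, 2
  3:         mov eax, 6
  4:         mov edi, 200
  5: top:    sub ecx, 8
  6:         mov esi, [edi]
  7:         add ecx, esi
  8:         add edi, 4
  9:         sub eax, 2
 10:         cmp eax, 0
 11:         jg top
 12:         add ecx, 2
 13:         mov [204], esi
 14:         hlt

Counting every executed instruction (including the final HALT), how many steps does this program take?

mov esi, 3 → esi=3
mov ecx, 2 → ecx=2
mov eax, 6 → eax=6
mov edi, 200 → edi=200
sub ecx, 8 → ecx=2-8=-6
mov esi, [edi] → esi=M[200]=0
add ecx, esi → ecx=(-6)+0=-6
add edi, 4 → edi=200+4=204
sub eax, 2 → eax=6-2=4
cmp eax, 0  (cmp 4,0)
jg top: taken
sub ecx, 8 → ecx=(-6)-8=-14
mov esi, [edi] → esi=M[204]=-6
add ecx, esi → ecx=(-14)+(-6)=-20
add edi, 4 → edi=204+4=208
sub eax, 2 → eax=4-2=2
cmp eax, 0  (cmp 2,0)
jg top: taken
sub ecx, 8 → ecx=(-20)-8=-28
mov esi, [edi] → esi=M[208]=1
add ecx, esi → ecx=(-28)+1=-27
add edi, 4 → edi=208+4=212
sub eax, 2 → eax=2-2=0
cmp eax, 0  (cmp 0,0)
jg top: not taken
add ecx, 2 → ecx=(-27)+2=-25
mov [204], esi → M[204]=1
halt.
Total executed instructions: 28.

28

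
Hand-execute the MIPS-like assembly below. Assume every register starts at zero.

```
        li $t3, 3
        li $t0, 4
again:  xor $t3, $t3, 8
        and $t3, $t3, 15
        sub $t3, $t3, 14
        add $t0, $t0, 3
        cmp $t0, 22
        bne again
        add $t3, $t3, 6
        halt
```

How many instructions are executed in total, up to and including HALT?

li $t3, 3 → $t3=3
li $t0, 4 → $t0=4
xor $t3, $t3, 8 → $t3=3^8=11
and $t3, $t3, 15 → $t3=11&15=11
sub $t3, $t3, 14 → $t3=11-14=-3
add $t0, $t0, 3 → $t0=4+3=7
cmp $t0, 22  (cmp 7,22)
bne again: taken
xor $t3, $t3, 8 → $t3=(-3)^8=-11
and $t3, $t3, 15 → $t3=(-11)&15=5
sub $t3, $t3, 14 → $t3=5-14=-9
add $t0, $t0, 3 → $t0=7+3=10
cmp $t0, 22  (cmp 10,22)
bne again: taken
xor $t3, $t3, 8 → $t3=(-9)^8=-1
and $t3, $t3, 15 → $t3=(-1)&15=15
sub $t3, $t3, 14 → $t3=15-14=1
add $t0, $t0, 3 → $t0=10+3=13
cmp $t0, 22  (cmp 13,22)
bne again: taken
xor $t3, $t3, 8 → $t3=1^8=9
and $t3, $t3, 15 → $t3=9&15=9
sub $t3, $t3, 14 → $t3=9-14=-5
add $t0, $t0, 3 → $t0=13+3=16
cmp $t0, 22  (cmp 16,22)
bne again: taken
xor $t3, $t3, 8 → $t3=(-5)^8=-13
and $t3, $t3, 15 → $t3=(-13)&15=3
sub $t3, $t3, 14 → $t3=3-14=-11
add $t0, $t0, 3 → $t0=16+3=19
cmp $t0, 22  (cmp 19,22)
bne again: taken
xor $t3, $t3, 8 → $t3=(-11)^8=-3
and $t3, $t3, 15 → $t3=(-3)&15=13
sub $t3, $t3, 14 → $t3=13-14=-1
add $t0, $t0, 3 → $t0=19+3=22
cmp $t0, 22  (cmp 22,22)
bne again: not taken
add $t3, $t3, 6 → $t3=(-1)+6=5
halt.
Total executed instructions: 40.

40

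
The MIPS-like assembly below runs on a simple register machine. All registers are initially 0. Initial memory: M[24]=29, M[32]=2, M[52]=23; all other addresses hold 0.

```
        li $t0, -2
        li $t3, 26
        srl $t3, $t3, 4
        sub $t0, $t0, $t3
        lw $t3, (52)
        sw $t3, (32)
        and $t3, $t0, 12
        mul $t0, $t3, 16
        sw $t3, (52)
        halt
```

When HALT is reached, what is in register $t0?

li $t0, -2 → $t0=-2
li $t3, 26 → $t3=26
srl $t3, $t3, 4 → $t3=26>>4=1
sub $t0, $t0, $t3 → $t0=(-2)-1=-3
lw $t3, (52) → $t3=M[52]=23
sw $t3, (32) → M[32]=23
and $t3, $t0, 12 → $t3=(-3)&12=12
mul $t0, $t3, 16 → $t0=12*16=192
sw $t3, (52) → M[52]=12
halt.

192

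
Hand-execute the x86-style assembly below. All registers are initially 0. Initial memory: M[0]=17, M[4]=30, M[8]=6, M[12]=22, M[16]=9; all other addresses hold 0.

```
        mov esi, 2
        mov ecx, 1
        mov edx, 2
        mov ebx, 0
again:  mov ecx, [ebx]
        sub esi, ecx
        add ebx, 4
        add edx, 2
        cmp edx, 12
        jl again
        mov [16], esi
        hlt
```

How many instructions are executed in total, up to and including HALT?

36

mov esi, 2 → esi=2
mov ecx, 1 → ecx=1
mov edx, 2 → edx=2
mov ebx, 0 → ebx=0
mov ecx, [ebx] → ecx=M[0]=17
sub esi, ecx → esi=2-17=-15
add ebx, 4 → ebx=0+4=4
add edx, 2 → edx=2+2=4
cmp edx, 12  (cmp 4,12)
jl again: taken
mov ecx, [ebx] → ecx=M[4]=30
sub esi, ecx → esi=(-15)-30=-45
add ebx, 4 → ebx=4+4=8
add edx, 2 → edx=4+2=6
cmp edx, 12  (cmp 6,12)
jl again: taken
mov ecx, [ebx] → ecx=M[8]=6
sub esi, ecx → esi=(-45)-6=-51
add ebx, 4 → ebx=8+4=12
add edx, 2 → edx=6+2=8
cmp edx, 12  (cmp 8,12)
jl again: taken
mov ecx, [ebx] → ecx=M[12]=22
sub esi, ecx → esi=(-51)-22=-73
add ebx, 4 → ebx=12+4=16
add edx, 2 → edx=8+2=10
cmp edx, 12  (cmp 10,12)
jl again: taken
mov ecx, [ebx] → ecx=M[16]=9
sub esi, ecx → esi=(-73)-9=-82
add ebx, 4 → ebx=16+4=20
add edx, 2 → edx=10+2=12
cmp edx, 12  (cmp 12,12)
jl again: not taken
mov [16], esi → M[16]=-82
halt.
Total executed instructions: 36.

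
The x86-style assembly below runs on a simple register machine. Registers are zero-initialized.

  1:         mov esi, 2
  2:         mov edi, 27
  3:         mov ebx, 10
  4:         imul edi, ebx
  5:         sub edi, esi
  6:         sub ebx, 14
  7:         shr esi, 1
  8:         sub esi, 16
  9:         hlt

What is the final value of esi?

-15

esi=2
edi=27
ebx=10
edi=27*10=270
edi=270-2=268
ebx=10-14=-4
esi=2>>1=1
esi=1-16=-15
halt.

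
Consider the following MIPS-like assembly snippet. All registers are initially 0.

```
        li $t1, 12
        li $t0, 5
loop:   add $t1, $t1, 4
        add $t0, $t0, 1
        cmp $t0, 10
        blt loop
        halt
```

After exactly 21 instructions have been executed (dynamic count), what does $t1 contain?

li $t1, 12 → $t1=12
li $t0, 5 → $t0=5
add $t1, $t1, 4 → $t1=12+4=16
add $t0, $t0, 1 → $t0=5+1=6
cmp $t0, 10  (cmp 6,10)
blt loop: taken
add $t1, $t1, 4 → $t1=16+4=20
add $t0, $t0, 1 → $t0=6+1=7
cmp $t0, 10  (cmp 7,10)
blt loop: taken
add $t1, $t1, 4 → $t1=20+4=24
add $t0, $t0, 1 → $t0=7+1=8
cmp $t0, 10  (cmp 8,10)
blt loop: taken
add $t1, $t1, 4 → $t1=24+4=28
add $t0, $t0, 1 → $t0=8+1=9
cmp $t0, 10  (cmp 9,10)
blt loop: taken
add $t1, $t1, 4 → $t1=28+4=32
add $t0, $t0, 1 → $t0=9+1=10
cmp $t0, 10  (cmp 10,10)
After step 21: $t1 = 32.

32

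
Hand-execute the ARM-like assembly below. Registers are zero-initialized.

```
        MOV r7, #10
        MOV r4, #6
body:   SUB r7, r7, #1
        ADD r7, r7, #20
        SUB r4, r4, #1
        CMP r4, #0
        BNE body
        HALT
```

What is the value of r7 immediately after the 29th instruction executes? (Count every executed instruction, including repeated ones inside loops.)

124

after MOV r7, #10: r7=10
after MOV r4, #6: r4=6
after SUB r7, r7, #1: r7=10-1=9
after ADD r7, r7, #20: r7=9+20=29
after SUB r4, r4, #1: r4=6-1=5
CMP r4, #0  (cmp 5,0)
BNE body: taken
after SUB r7, r7, #1: r7=29-1=28
after ADD r7, r7, #20: r7=28+20=48
after SUB r4, r4, #1: r4=5-1=4
CMP r4, #0  (cmp 4,0)
BNE body: taken
after SUB r7, r7, #1: r7=48-1=47
after ADD r7, r7, #20: r7=47+20=67
after SUB r4, r4, #1: r4=4-1=3
CMP r4, #0  (cmp 3,0)
BNE body: taken
after SUB r7, r7, #1: r7=67-1=66
after ADD r7, r7, #20: r7=66+20=86
after SUB r4, r4, #1: r4=3-1=2
CMP r4, #0  (cmp 2,0)
BNE body: taken
after SUB r7, r7, #1: r7=86-1=85
after ADD r7, r7, #20: r7=85+20=105
after SUB r4, r4, #1: r4=2-1=1
CMP r4, #0  (cmp 1,0)
BNE body: taken
after SUB r7, r7, #1: r7=105-1=104
after ADD r7, r7, #20: r7=104+20=124
After step 29: r7 = 124.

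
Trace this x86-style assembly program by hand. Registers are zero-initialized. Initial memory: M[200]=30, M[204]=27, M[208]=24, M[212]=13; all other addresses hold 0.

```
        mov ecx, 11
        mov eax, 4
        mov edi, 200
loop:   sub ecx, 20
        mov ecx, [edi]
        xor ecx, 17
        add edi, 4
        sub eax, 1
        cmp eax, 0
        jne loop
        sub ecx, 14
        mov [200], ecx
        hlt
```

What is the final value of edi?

ecx=11
eax=4
edi=200
ecx=11-20=-9
ecx=M[200]=30
ecx=30^17=15
edi=200+4=204
eax=4-1=3
cmp eax, 0  (cmp 3,0)
jne loop: taken
ecx=15-20=-5
ecx=M[204]=27
ecx=27^17=10
edi=204+4=208
eax=3-1=2
cmp eax, 0  (cmp 2,0)
jne loop: taken
ecx=10-20=-10
ecx=M[208]=24
ecx=24^17=9
edi=208+4=212
eax=2-1=1
cmp eax, 0  (cmp 1,0)
jne loop: taken
ecx=9-20=-11
ecx=M[212]=13
ecx=13^17=28
edi=212+4=216
eax=1-1=0
cmp eax, 0  (cmp 0,0)
jne loop: not taken
ecx=28-14=14
mov [200], ecx → M[200]=14
halt.

216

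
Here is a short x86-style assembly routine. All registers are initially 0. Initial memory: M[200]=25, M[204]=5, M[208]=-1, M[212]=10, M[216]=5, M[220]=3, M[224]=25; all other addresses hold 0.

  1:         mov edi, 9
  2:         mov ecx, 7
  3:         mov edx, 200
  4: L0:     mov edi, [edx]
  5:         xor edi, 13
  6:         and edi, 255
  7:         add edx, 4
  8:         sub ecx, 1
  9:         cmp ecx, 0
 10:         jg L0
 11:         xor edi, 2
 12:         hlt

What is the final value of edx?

mov edi, 9 → edi=9
mov ecx, 7 → ecx=7
mov edx, 200 → edx=200
mov edi, [edx] → edi=M[200]=25
xor edi, 13 → edi=25^13=20
and edi, 255 → edi=20&255=20
add edx, 4 → edx=200+4=204
sub ecx, 1 → ecx=7-1=6
cmp ecx, 0  (cmp 6,0)
jg L0: taken
mov edi, [edx] → edi=M[204]=5
xor edi, 13 → edi=5^13=8
and edi, 255 → edi=8&255=8
add edx, 4 → edx=204+4=208
sub ecx, 1 → ecx=6-1=5
cmp ecx, 0  (cmp 5,0)
jg L0: taken
mov edi, [edx] → edi=M[208]=-1
xor edi, 13 → edi=(-1)^13=-14
and edi, 255 → edi=(-14)&255=242
add edx, 4 → edx=208+4=212
sub ecx, 1 → ecx=5-1=4
cmp ecx, 0  (cmp 4,0)
jg L0: taken
mov edi, [edx] → edi=M[212]=10
xor edi, 13 → edi=10^13=7
and edi, 255 → edi=7&255=7
add edx, 4 → edx=212+4=216
sub ecx, 1 → ecx=4-1=3
cmp ecx, 0  (cmp 3,0)
jg L0: taken
mov edi, [edx] → edi=M[216]=5
xor edi, 13 → edi=5^13=8
and edi, 255 → edi=8&255=8
add edx, 4 → edx=216+4=220
sub ecx, 1 → ecx=3-1=2
cmp ecx, 0  (cmp 2,0)
jg L0: taken
mov edi, [edx] → edi=M[220]=3
xor edi, 13 → edi=3^13=14
and edi, 255 → edi=14&255=14
add edx, 4 → edx=220+4=224
sub ecx, 1 → ecx=2-1=1
cmp ecx, 0  (cmp 1,0)
jg L0: taken
mov edi, [edx] → edi=M[224]=25
xor edi, 13 → edi=25^13=20
and edi, 255 → edi=20&255=20
add edx, 4 → edx=224+4=228
sub ecx, 1 → ecx=1-1=0
cmp ecx, 0  (cmp 0,0)
jg L0: not taken
xor edi, 2 → edi=20^2=22
halt.

228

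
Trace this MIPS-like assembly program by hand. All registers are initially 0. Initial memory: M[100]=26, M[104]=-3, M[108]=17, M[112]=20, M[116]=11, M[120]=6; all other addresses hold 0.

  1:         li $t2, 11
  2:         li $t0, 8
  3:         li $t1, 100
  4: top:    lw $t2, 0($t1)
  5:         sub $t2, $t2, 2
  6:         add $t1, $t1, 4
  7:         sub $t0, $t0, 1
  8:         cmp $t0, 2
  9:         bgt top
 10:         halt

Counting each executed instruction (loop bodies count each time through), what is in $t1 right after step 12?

li $t2, 11 → $t2=11
li $t0, 8 → $t0=8
li $t1, 100 → $t1=100
lw $t2, 0($t1) → $t2=M[100]=26
sub $t2, $t2, 2 → $t2=26-2=24
add $t1, $t1, 4 → $t1=100+4=104
sub $t0, $t0, 1 → $t0=8-1=7
cmp $t0, 2  (cmp 7,2)
bgt top: taken
lw $t2, 0($t1) → $t2=M[104]=-3
sub $t2, $t2, 2 → $t2=(-3)-2=-5
add $t1, $t1, 4 → $t1=104+4=108
After step 12: $t1 = 108.

108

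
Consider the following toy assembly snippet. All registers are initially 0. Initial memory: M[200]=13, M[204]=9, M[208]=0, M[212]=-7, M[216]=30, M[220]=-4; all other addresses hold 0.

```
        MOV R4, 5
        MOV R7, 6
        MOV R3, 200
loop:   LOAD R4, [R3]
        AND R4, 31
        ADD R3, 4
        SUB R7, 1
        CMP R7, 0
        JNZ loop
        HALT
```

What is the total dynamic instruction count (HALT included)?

MOV R4, 5 → R4=5
MOV R7, 6 → R7=6
MOV R3, 200 → R3=200
LOAD R4, [R3] → R4=M[200]=13
AND R4, 31 → R4=13&31=13
ADD R3, 4 → R3=200+4=204
SUB R7, 1 → R7=6-1=5
CMP R7, 0  (cmp 5,0)
JNZ loop: taken
LOAD R4, [R3] → R4=M[204]=9
AND R4, 31 → R4=9&31=9
ADD R3, 4 → R3=204+4=208
SUB R7, 1 → R7=5-1=4
CMP R7, 0  (cmp 4,0)
JNZ loop: taken
LOAD R4, [R3] → R4=M[208]=0
AND R4, 31 → R4=0&31=0
ADD R3, 4 → R3=208+4=212
SUB R7, 1 → R7=4-1=3
CMP R7, 0  (cmp 3,0)
JNZ loop: taken
LOAD R4, [R3] → R4=M[212]=-7
AND R4, 31 → R4=(-7)&31=25
ADD R3, 4 → R3=212+4=216
SUB R7, 1 → R7=3-1=2
CMP R7, 0  (cmp 2,0)
JNZ loop: taken
LOAD R4, [R3] → R4=M[216]=30
AND R4, 31 → R4=30&31=30
ADD R3, 4 → R3=216+4=220
SUB R7, 1 → R7=2-1=1
CMP R7, 0  (cmp 1,0)
JNZ loop: taken
LOAD R4, [R3] → R4=M[220]=-4
AND R4, 31 → R4=(-4)&31=28
ADD R3, 4 → R3=220+4=224
SUB R7, 1 → R7=1-1=0
CMP R7, 0  (cmp 0,0)
JNZ loop: not taken
halt.
Total executed instructions: 40.

40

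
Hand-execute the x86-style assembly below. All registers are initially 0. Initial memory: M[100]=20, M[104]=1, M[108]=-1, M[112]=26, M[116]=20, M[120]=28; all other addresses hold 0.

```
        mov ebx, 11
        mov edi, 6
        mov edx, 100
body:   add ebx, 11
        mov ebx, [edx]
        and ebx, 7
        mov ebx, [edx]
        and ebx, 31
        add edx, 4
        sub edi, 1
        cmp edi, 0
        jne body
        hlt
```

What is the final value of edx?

ebx=11
edi=6
edx=100
ebx=11+11=22
ebx=M[100]=20
ebx=20&7=4
ebx=M[100]=20
ebx=20&31=20
edx=100+4=104
edi=6-1=5
cmp edi, 0  (cmp 5,0)
jne body: taken
ebx=20+11=31
ebx=M[104]=1
ebx=1&7=1
ebx=M[104]=1
ebx=1&31=1
edx=104+4=108
edi=5-1=4
cmp edi, 0  (cmp 4,0)
jne body: taken
ebx=1+11=12
ebx=M[108]=-1
ebx=(-1)&7=7
ebx=M[108]=-1
ebx=(-1)&31=31
edx=108+4=112
edi=4-1=3
cmp edi, 0  (cmp 3,0)
jne body: taken
ebx=31+11=42
ebx=M[112]=26
ebx=26&7=2
ebx=M[112]=26
ebx=26&31=26
edx=112+4=116
edi=3-1=2
cmp edi, 0  (cmp 2,0)
jne body: taken
ebx=26+11=37
ebx=M[116]=20
ebx=20&7=4
ebx=M[116]=20
ebx=20&31=20
edx=116+4=120
edi=2-1=1
cmp edi, 0  (cmp 1,0)
jne body: taken
ebx=20+11=31
ebx=M[120]=28
ebx=28&7=4
ebx=M[120]=28
ebx=28&31=28
edx=120+4=124
edi=1-1=0
cmp edi, 0  (cmp 0,0)
jne body: not taken
halt.

124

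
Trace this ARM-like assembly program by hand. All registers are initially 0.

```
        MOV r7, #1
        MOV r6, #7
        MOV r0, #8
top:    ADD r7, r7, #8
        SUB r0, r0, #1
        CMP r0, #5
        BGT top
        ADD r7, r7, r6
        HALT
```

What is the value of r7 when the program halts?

MOV r7, #1 → r7=1
MOV r6, #7 → r6=7
MOV r0, #8 → r0=8
ADD r7, r7, #8 → r7=1+8=9
SUB r0, r0, #1 → r0=8-1=7
CMP r0, #5  (cmp 7,5)
BGT top: taken
ADD r7, r7, #8 → r7=9+8=17
SUB r0, r0, #1 → r0=7-1=6
CMP r0, #5  (cmp 6,5)
BGT top: taken
ADD r7, r7, #8 → r7=17+8=25
SUB r0, r0, #1 → r0=6-1=5
CMP r0, #5  (cmp 5,5)
BGT top: not taken
ADD r7, r7, r6 → r7=25+7=32
halt.

32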